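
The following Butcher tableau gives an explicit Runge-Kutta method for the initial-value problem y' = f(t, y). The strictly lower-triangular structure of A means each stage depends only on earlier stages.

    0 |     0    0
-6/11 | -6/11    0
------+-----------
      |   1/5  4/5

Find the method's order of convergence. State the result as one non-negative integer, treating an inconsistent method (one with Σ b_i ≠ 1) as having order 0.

b = (1/5, 4/5)
c = (0, -6/11)
Σ b_i: 1/5·1 + 4/5·1 = 1 ✓
b·c: 4/5·(-6/11) = -24/55 ≠ 1/2 ⇒ order 1.

1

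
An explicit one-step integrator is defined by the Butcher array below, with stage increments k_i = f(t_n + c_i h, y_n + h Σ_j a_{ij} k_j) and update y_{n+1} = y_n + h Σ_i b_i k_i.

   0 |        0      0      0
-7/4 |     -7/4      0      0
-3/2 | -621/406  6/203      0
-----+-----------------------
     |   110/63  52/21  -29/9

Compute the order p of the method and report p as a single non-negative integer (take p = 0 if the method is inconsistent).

b = (110/63, 52/21, -29/9)
c = (0, -7/4, -3/2)
Ac = (0, 0, -3/58)
Σ b_i: 110/63·1 + 52/21·1 + (-29/9)·1 = 1 ✓
b·c: 52/21·(-7/4) + (-29/9)·(-3/2) = 1/2 ✓
b·c²: 52/21·49/16 + (-29/9)·9/4 = 1/3 ✓
b·Ac: (-29/9)·(-3/58) = 1/6 ✓; 3 stages ⇒ order 3.

3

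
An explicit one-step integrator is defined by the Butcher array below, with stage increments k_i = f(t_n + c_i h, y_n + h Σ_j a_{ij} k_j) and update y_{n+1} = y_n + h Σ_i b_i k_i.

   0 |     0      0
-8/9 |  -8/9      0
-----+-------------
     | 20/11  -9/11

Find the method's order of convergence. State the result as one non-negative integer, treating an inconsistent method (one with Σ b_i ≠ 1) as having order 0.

1

b = (20/11, -9/11)
c = (0, -8/9)
Σ b_i: 20/11·1 + (-9/11)·1 = 1 ✓
b·c: (-9/11)·(-8/9) = 8/11 ≠ 1/2 ⇒ order 1.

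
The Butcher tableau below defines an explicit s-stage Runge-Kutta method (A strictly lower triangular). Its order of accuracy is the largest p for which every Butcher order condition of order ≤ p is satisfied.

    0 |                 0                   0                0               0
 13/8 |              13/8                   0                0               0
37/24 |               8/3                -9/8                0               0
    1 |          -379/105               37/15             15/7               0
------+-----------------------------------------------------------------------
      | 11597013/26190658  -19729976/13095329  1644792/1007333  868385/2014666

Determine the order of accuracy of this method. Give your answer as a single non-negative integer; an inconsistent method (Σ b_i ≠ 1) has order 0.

3

b = (11597013/26190658, -19729976/13095329, 1644792/1007333, 868385/2014666)
c = (0, 13/8, 37/24, 1)
Ac = (0, 0, -117/64, 3071/420)
Σ b_i: 11597013/26190658·1 + (-19729976/13095329)·1 + 1644792/1007333·1 + 868385/2014666·1 = 1 ✓
b·c: (-19729976/13095329)·13/8 + 1644792/1007333·37/24 + 868385/2014666·1 = 1/2 ✓
b·c²: (-19729976/13095329)·169/64 + 1644792/1007333·1369/576 + 868385/2014666·1 = 1/3 ✓
b·Ac: 1644792/1007333·(-117/64) + 868385/2014666·3071/420 = 1/6 ✓
b·c³: (-19729976/13095329)·2197/512 + 1644792/1007333·50653/13824 + 868385/2014666·1 = -14832379/290111904 ≠ 1/4 ⇒ order 3.
b·(c∘Ac): 1644792/1007333·(-1443/512) + 868385/2014666·3071/420 = -280481423/193407936 ≠ 1/8
b·Ac²: 1644792/1007333·(-1521/512) + 868385/2014666·19499/1680 = 29431141/193407936 ≠ 1/12
b·A²c: 868385/2014666·(-1755/448) = -217716525/128938624 ≠ 1/24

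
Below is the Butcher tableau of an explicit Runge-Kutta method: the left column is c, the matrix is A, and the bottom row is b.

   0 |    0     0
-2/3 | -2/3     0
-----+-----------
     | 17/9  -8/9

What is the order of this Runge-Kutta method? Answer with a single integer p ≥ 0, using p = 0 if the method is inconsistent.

b = (17/9, -8/9)
c = (0, -2/3)
Σ b_i: 17/9·1 + (-8/9)·1 = 1 ✓
b·c: (-8/9)·(-2/3) = 16/27 ≠ 1/2 ⇒ order 1.

1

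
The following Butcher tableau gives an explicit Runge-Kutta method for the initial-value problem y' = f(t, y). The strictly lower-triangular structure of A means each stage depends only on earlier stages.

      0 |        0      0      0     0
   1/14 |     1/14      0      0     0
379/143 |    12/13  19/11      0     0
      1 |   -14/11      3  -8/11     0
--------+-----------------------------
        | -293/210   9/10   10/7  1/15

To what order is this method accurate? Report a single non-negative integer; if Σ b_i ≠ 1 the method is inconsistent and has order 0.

b = (-293/210, 9/10, 10/7, 1/15)
c = (0, 1/14, 379/143, 1)
Ac = (0, 0, 19/154, -37729/22022)
Σ b_i: (-293/210)·1 + 9/10·1 + 10/7·1 + 1/15·1 = 1 ✓
b·c: 9/10·1/14 + 10/7·379/143 + 1/15·1 = 47053/12012 ≠ 1/2 ⇒ order 1.

1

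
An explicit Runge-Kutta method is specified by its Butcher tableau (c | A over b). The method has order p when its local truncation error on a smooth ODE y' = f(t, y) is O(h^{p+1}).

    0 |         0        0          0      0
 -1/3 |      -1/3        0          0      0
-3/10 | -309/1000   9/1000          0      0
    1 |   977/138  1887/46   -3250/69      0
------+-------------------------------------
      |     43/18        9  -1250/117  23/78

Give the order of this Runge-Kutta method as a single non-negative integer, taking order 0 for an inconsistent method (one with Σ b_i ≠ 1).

4

b = (43/18, 9, -1250/117, 23/78)
c = (0, -1/3, -3/10, 1)
Ac = (0, 0, -3/1000, 21/46)
Σ b_i: 43/18·1 + 9·1 + (-1250/117)·1 + 23/78·1 = 1 ✓
b·c: 9·(-1/3) + (-1250/117)·(-3/10) + 23/78·1 = 1/2 ✓
b·c²: 9·1/9 + (-1250/117)·9/100 + 23/78·1 = 1/3 ✓
b·Ac: (-1250/117)·(-3/1000) + 23/78·21/46 = 1/6 ✓
b·c³: 9·(-1/27) + (-1250/117)·(-27/1000) + 23/78·1 = 1/4 ✓
b·(c∘Ac): (-1250/117)·9/10000 + 23/78·21/46 = 1/8 ✓
b·Ac²: (-1250/117)·1/1000 + 23/78·22/69 = 1/12 ✓
b·A²c: 23/78·13/92 = 1/24 ✓; 4 stages ⇒ order 4.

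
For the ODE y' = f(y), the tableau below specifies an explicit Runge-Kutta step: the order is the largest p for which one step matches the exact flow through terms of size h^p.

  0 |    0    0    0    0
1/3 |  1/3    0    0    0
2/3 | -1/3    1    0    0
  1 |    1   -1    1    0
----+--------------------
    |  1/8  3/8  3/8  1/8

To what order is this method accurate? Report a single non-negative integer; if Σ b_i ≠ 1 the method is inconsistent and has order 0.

b = (1/8, 3/8, 3/8, 1/8)
c = (0, 1/3, 2/3, 1)
Ac = (0, 0, 1/3, 1/3)
Σ b_i: 1/8·1 + 3/8·1 + 3/8·1 + 1/8·1 = 1 ✓
b·c: 3/8·1/3 + 3/8·2/3 + 1/8·1 = 1/2 ✓
b·c²: 3/8·1/9 + 3/8·4/9 + 1/8·1 = 1/3 ✓
b·Ac: 3/8·1/3 + 1/8·1/3 = 1/6 ✓
b·c³: 3/8·1/27 + 3/8·8/27 + 1/8·1 = 1/4 ✓
b·(c∘Ac): 3/8·2/9 + 1/8·1/3 = 1/8 ✓
b·Ac²: 3/8·1/9 + 1/8·1/3 = 1/12 ✓
b·A²c: 1/8·1/3 = 1/24 ✓; 4 stages ⇒ order 4.

4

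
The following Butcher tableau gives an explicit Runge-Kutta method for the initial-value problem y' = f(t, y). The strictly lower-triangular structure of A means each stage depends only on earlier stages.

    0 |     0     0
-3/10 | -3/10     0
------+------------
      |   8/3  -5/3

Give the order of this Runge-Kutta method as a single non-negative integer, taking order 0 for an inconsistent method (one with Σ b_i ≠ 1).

2

b = (8/3, -5/3)
c = (0, -3/10)
Σ b_i: 8/3·1 + (-5/3)·1 = 1 ✓
b·c: (-5/3)·(-3/10) = 1/2 ✓; 2 stages ⇒ order 2.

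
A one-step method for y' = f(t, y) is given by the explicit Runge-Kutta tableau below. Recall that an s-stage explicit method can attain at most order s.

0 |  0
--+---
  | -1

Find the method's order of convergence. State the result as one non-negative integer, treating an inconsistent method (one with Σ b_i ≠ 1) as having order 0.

b = (-1)
c = (0)
Σ b_i: (-1)·1 = -1 ≠ 1 ⇒ order 0.

0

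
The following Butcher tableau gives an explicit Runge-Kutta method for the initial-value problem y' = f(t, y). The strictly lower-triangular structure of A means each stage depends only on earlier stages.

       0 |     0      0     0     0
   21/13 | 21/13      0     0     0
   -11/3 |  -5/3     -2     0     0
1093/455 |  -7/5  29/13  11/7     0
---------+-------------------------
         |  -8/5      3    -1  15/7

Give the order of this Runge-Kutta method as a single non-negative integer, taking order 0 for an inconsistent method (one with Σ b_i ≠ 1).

0

b = (-8/5, 3, -1, 15/7)
c = (0, 21/13, -11/3, 1093/455)
Ac = (0, 0, -42/13, -7660/3549)
Σ b_i: (-8/5)·1 + 3·1 + (-1)·1 + 15/7·1 = 89/35 ≠ 1 ⇒ order 0.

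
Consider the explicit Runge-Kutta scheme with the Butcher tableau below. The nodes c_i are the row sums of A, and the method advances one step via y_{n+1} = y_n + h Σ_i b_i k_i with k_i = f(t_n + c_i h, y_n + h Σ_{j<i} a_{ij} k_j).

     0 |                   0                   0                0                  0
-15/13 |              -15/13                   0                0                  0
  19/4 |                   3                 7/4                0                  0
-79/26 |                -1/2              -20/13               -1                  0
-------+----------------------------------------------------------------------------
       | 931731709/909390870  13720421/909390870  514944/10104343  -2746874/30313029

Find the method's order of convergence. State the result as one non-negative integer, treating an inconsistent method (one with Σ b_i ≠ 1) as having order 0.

b = (931731709/909390870, 13720421/909390870, 514944/10104343, -2746874/30313029)
c = (0, -15/13, 19/4, -79/26)
Ac = (0, 0, -105/52, -2011/676)
Σ b_i: 931731709/909390870·1 + 13720421/909390870·1 + 514944/10104343·1 + (-2746874/30313029)·1 = 1 ✓
b·c: 13720421/909390870·(-15/13) + 514944/10104343·19/4 + (-2746874/30313029)·(-79/26) = 1/2 ✓
b·c²: 13720421/909390870·225/169 + 514944/10104343·361/16 + (-2746874/30313029)·6241/676 = 1/3 ✓
b·Ac: 514944/10104343·(-105/52) + (-2746874/30313029)·(-2011/676) = 1/6 ✓
b·c³: 13720421/909390870·(-3375/2197) + 514944/10104343·6859/64 + (-2746874/30313029)·(-493039/17576) = 163534418053/20491607604 ≠ 1/4 ⇒ order 3.
b·(c∘Ac): 514944/10104343·(-1995/208) + (-2746874/30313029)·158869/17576 = -26800655461/20491607604 ≠ 1/8
b·Ac²: 514944/10104343·1575/676 + (-2746874/30313029)·(-865117/35152) = 7404997441/3152555016 ≠ 1/12
b·A²c: (-2746874/30313029)·105/52 = -3697715/20208686 ≠ 1/24

3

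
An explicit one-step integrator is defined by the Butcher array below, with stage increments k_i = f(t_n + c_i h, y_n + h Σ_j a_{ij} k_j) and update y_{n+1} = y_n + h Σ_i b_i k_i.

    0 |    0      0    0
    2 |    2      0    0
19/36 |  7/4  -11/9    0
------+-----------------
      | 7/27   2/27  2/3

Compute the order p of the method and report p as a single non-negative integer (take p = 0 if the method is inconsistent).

2

b = (7/27, 2/27, 2/3)
c = (0, 2, 19/36)
Ac = (0, 0, -22/9)
Σ b_i: 7/27·1 + 2/27·1 + 2/3·1 = 1 ✓
b·c: 2/27·2 + 2/3·19/36 = 1/2 ✓
b·c²: 2/27·4 + 2/3·361/1296 = 937/1944 ≠ 1/3 ⇒ order 2.
b·Ac: 2/3·(-22/9) = -44/27 ≠ 1/6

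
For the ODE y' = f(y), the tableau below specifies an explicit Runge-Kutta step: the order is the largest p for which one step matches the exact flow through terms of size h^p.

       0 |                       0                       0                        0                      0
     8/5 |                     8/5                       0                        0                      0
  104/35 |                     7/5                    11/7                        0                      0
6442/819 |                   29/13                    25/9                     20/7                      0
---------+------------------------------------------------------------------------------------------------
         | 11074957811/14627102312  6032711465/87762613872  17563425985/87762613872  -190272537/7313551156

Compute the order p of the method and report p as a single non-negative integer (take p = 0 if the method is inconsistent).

3

b = (11074957811/14627102312, 6032711465/87762613872, 17563425985/87762613872, -190272537/7313551156)
c = (0, 8/5, 104/35, 6442/819)
Ac = (0, 0, 88/35, 5704/441)
Σ b_i: 11074957811/14627102312·1 + 6032711465/87762613872·1 + 17563425985/87762613872·1 + (-190272537/7313551156)·1 = 1 ✓
b·c: 6032711465/87762613872·8/5 + 17563425985/87762613872·104/35 + (-190272537/7313551156)·6442/819 = 1/2 ✓
b·c²: 6032711465/87762613872·64/25 + 17563425985/87762613872·10816/1225 + (-190272537/7313551156)·41499364/670761 = 1/3 ✓
b·Ac: 17563425985/87762613872·88/35 + (-190272537/7313551156)·5704/441 = 1/6 ✓
b·c³: 6032711465/87762613872·512/125 + 17563425985/87762613872·1124864/42875 + (-190272537/7313551156)·267338902888/549353259 = -800617709922302/112308719939325 ≠ 1/4 ⇒ order 3.
b·(c∘Ac): 17563425985/87762613872·9152/1225 + (-190272537/7313551156)·36745168/361179 = -73701060056/63993572615 ≠ 1/8
b·Ac²: 17563425985/87762613872·704/175 + (-190272537/7313551156)·499136/15435 = -6958642196/191980717845 ≠ 1/12
b·A²c: (-190272537/7313551156)·352/49 = -341713944/1828387789 ≠ 1/24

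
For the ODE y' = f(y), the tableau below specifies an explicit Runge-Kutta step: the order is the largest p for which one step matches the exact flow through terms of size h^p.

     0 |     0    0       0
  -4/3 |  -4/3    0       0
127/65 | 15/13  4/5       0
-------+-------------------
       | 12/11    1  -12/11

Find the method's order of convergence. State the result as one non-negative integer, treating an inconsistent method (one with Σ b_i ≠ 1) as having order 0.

b = (12/11, 1, -12/11)
c = (0, -4/3, 127/65)
Ac = (0, 0, -16/15)
Σ b_i: 12/11·1 + 1·1 + (-12/11)·1 = 1 ✓
b·c: 1·(-4/3) + (-12/11)·127/65 = -7432/2145 ≠ 1/2 ⇒ order 1.

1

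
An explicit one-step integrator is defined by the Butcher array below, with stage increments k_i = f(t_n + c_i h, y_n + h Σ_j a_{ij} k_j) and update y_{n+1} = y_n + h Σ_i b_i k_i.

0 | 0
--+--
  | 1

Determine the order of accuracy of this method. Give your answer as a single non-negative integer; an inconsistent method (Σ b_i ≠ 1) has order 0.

b = (1)
c = (0)
Σ b_i: 1·1 = 1 ✓; 1 stage ⇒ order 1.

1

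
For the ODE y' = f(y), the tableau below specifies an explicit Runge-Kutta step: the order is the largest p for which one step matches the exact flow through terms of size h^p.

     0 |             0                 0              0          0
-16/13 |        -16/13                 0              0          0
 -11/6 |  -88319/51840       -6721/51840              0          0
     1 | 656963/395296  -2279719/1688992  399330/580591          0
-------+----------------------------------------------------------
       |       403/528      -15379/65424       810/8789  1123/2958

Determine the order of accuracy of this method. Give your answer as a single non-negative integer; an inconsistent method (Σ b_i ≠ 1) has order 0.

b = (403/528, -15379/65424, 810/8789, 1123/2958)
c = (0, -16/13, -11/6, 1)
Ac = (0, 0, 517/3240, 899/2246)
Σ b_i: 403/528·1 + (-15379/65424)·1 + 810/8789·1 + 1123/2958·1 = 1 ✓
b·c: (-15379/65424)·(-16/13) + 810/8789·(-11/6) + 1123/2958·1 = 1/2 ✓
b·c²: (-15379/65424)·256/169 + 810/8789·121/36 + 1123/2958·1 = 1/3 ✓
b·Ac: 810/8789·517/3240 + 1123/2958·899/2246 = 1/6 ✓
b·c³: (-15379/65424)·(-4096/2197) + 810/8789·(-1331/216) + 1123/2958·1 = 1/4 ✓
b·(c∘Ac): 810/8789·(-5687/19440) + 1123/2958·899/2246 = 1/8 ✓
b·Ac²: 810/8789·(-1034/5265) + 1123/2958·7801/29198 = 1/12 ✓
b·A²c: 1123/2958·493/4492 = 1/24 ✓; 4 stages ⇒ order 4.

4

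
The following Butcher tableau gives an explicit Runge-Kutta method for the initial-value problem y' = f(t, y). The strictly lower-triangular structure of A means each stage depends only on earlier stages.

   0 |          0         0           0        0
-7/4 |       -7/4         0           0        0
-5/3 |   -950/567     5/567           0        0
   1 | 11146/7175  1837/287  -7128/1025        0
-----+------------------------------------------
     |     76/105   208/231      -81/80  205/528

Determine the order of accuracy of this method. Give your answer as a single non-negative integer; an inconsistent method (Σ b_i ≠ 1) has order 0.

b = (76/105, 208/231, -81/80, 205/528)
c = (0, -7/4, -5/3, 1)
Ac = (0, 0, -5/324, 319/820)
Σ b_i: 76/105·1 + 208/231·1 + (-81/80)·1 + 205/528·1 = 1 ✓
b·c: 208/231·(-7/4) + (-81/80)·(-5/3) + 205/528·1 = 1/2 ✓
b·c²: 208/231·49/16 + (-81/80)·25/9 + 205/528·1 = 1/3 ✓
b·Ac: (-81/80)·(-5/324) + 205/528·319/820 = 1/6 ✓
b·c³: 208/231·(-343/64) + (-81/80)·(-125/27) + 205/528·1 = 1/4 ✓
b·(c∘Ac): (-81/80)·25/972 + 205/528·319/820 = 1/8 ✓
b·Ac²: (-81/80)·35/1296 + 205/528·187/656 = 1/12 ✓
b·A²c: 205/528·22/205 = 1/24 ✓; 4 stages ⇒ order 4.

4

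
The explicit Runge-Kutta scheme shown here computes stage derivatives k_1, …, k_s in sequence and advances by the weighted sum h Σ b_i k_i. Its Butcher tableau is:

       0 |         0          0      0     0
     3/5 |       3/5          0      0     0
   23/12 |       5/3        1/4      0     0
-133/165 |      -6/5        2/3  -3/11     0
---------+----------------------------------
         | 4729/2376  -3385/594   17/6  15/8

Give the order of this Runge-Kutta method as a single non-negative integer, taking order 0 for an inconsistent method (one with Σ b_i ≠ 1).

2

b = (4729/2376, -3385/594, 17/6, 15/8)
c = (0, 3/5, 23/12, -133/165)
Ac = (0, 0, 3/20, -27/220)
Σ b_i: 4729/2376·1 + (-3385/594)·1 + 17/6·1 + 15/8·1 = 1 ✓
b·c: (-3385/594)·3/5 + 17/6·23/12 + 15/8·(-133/165) = 1/2 ✓
b·c²: (-3385/594)·9/25 + 17/6·529/144 + 15/8·17689/27225 = 5005201/522720 ≠ 1/3 ⇒ order 2.
b·Ac: 17/6·3/20 + 15/8·(-27/220) = 343/1760 ≠ 1/6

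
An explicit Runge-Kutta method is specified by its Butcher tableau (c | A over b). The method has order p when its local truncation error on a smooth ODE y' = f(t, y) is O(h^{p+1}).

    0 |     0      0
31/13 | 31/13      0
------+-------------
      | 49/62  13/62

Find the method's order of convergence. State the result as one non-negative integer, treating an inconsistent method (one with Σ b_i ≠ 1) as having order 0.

b = (49/62, 13/62)
c = (0, 31/13)
Σ b_i: 49/62·1 + 13/62·1 = 1 ✓
b·c: 13/62·31/13 = 1/2 ✓; 2 stages ⇒ order 2.

2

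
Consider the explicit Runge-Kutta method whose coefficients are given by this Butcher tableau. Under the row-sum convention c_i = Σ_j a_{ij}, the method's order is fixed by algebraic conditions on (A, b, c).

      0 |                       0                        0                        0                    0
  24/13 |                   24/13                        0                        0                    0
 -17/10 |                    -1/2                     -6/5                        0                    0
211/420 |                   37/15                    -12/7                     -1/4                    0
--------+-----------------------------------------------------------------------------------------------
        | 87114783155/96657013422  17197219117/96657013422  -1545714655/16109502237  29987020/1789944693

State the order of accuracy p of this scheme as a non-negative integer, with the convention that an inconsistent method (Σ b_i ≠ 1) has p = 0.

b = (87114783155/96657013422, 17197219117/96657013422, -1545714655/16109502237, 29987020/1789944693)
c = (0, 24/13, -17/10, 211/420)
Ac = (0, 0, -144/65, -9973/3640)
Σ b_i: 87114783155/96657013422·1 + 17197219117/96657013422·1 + (-1545714655/16109502237)·1 + 29987020/1789944693·1 = 1 ✓
b·c: 17197219117/96657013422·24/13 + (-1545714655/16109502237)·(-17/10) + 29987020/1789944693·211/420 = 1/2 ✓
b·c²: 17197219117/96657013422·576/169 + (-1545714655/16109502237)·289/100 + 29987020/1789944693·44521/176400 = 1/3 ✓
b·Ac: (-1545714655/16109502237)·(-144/65) + 29987020/1789944693·(-9973/3640) = 1/6 ✓
b·c³: 17197219117/96657013422·13824/2197 + (-1545714655/16109502237)·(-4913/1000) + 29987020/1789944693·9393931/74088000 = 560481823719427/351831528856080 ≠ 1/4 ⇒ order 3.
b·(c∘Ac): (-1545714655/16109502237)·1224/325 + 29987020/1789944693·(-2104303/1528800) = -1073432094281/2792313721080 ≠ 1/8
b·Ac²: (-1545714655/16109502237)·(-3456/845) + 29987020/1789944693·(-3106687/473200) = 10111166281/35798893860 ≠ 1/12
b·A²c: 29987020/1789944693·36/65 = 71968848/7756427003 ≠ 1/24

3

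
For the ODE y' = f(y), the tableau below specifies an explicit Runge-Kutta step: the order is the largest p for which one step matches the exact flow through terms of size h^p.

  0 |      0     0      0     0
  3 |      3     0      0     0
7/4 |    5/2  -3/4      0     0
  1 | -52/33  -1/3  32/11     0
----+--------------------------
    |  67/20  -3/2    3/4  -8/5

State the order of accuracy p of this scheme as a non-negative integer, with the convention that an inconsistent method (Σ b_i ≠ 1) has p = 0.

1

b = (67/20, -3/2, 3/4, -8/5)
c = (0, 3, 7/4, 1)
Ac = (0, 0, -9/4, 45/11)
Σ b_i: 67/20·1 + (-3/2)·1 + 3/4·1 + (-8/5)·1 = 1 ✓
b·c: (-3/2)·3 + 3/4·7/4 + (-8/5)·1 = -383/80 ≠ 1/2 ⇒ order 1.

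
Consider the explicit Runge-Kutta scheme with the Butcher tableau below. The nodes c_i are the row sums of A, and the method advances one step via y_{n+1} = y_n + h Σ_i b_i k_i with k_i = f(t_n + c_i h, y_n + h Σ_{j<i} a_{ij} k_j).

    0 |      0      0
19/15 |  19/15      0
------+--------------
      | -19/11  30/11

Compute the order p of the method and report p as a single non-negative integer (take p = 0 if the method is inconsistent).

1

b = (-19/11, 30/11)
c = (0, 19/15)
Σ b_i: (-19/11)·1 + 30/11·1 = 1 ✓
b·c: 30/11·19/15 = 38/11 ≠ 1/2 ⇒ order 1.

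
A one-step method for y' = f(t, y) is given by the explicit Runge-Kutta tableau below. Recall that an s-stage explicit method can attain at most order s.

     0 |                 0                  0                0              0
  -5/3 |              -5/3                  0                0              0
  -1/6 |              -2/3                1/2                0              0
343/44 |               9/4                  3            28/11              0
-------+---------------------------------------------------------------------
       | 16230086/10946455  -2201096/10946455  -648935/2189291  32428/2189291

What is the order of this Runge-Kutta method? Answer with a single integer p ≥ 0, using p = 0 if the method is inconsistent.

b = (16230086/10946455, -2201096/10946455, -648935/2189291, 32428/2189291)
c = (0, -5/3, -1/6, 343/44)
Ac = (0, 0, -5/6, -179/33)
Σ b_i: 16230086/10946455·1 + (-2201096/10946455)·1 + (-648935/2189291)·1 + 32428/2189291·1 = 1 ✓
b·c: (-2201096/10946455)·(-5/3) + (-648935/2189291)·(-1/6) + 32428/2189291·343/44 = 1/2 ✓
b·c²: (-2201096/10946455)·25/9 + (-648935/2189291)·1/36 + 32428/2189291·117649/1936 = 1/3 ✓
b·Ac: (-648935/2189291)·(-5/6) + 32428/2189291·(-179/33) = 1/6 ✓
b·c³: (-2201096/10946455)·(-125/27) + (-648935/2189291)·(-1/216) + 32428/2189291·40353607/85184 = 27566258011/3467836944 ≠ 1/4 ⇒ order 3.
b·(c∘Ac): (-648935/2189291)·5/36 + 32428/2189291·(-61397/1452) = -52607863/78814476 ≠ 1/8
b·Ac²: (-648935/2189291)·25/18 + 32428/2189291·832/99 = -11317903/39407238 ≠ 1/12
b·A²c: 32428/2189291·(-70/33) = -206360/6567873 ≠ 1/24

3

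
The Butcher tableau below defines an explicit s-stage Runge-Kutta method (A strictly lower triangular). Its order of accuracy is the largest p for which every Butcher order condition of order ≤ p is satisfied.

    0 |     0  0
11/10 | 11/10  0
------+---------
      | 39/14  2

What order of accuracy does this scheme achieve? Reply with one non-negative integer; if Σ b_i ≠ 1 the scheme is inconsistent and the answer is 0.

b = (39/14, 2)
c = (0, 11/10)
Σ b_i: 39/14·1 + 2·1 = 67/14 ≠ 1 ⇒ order 0.

0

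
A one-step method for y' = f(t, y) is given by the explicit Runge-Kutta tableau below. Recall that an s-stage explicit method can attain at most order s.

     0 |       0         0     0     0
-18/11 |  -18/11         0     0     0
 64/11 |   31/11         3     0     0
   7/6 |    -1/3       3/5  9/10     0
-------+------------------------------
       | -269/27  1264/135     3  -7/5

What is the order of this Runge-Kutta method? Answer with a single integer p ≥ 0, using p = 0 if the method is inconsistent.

b = (-269/27, 1264/135, 3, -7/5)
c = (0, -18/11, 64/11, 7/6)
Ac = (0, 0, -54/11, 234/55)
Σ b_i: (-269/27)·1 + 1264/135·1 + 3·1 + (-7/5)·1 = 1 ✓
b·c: 1264/135·(-18/11) + 3·64/11 + (-7/5)·7/6 = 1/2 ✓
b·c²: 1264/135·324/121 + 3·4096/121 + (-7/5)·49/36 = 543277/4356 ≠ 1/3 ⇒ order 2.
b·Ac: 3·(-54/11) + (-7/5)·234/55 = -5688/275 ≠ 1/6

2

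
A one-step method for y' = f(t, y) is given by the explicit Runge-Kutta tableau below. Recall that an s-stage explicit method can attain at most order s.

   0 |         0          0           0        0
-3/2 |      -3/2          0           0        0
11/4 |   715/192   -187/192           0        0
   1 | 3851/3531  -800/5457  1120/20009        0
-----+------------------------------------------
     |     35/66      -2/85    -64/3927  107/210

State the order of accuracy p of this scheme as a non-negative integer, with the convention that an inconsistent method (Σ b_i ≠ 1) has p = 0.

b = (35/66, -2/85, -64/3927, 107/210)
c = (0, -3/2, 11/4, 1)
Ac = (0, 0, 187/128, 40/107)
Σ b_i: 35/66·1 + (-2/85)·1 + (-64/3927)·1 + 107/210·1 = 1 ✓
b·c: (-2/85)·(-3/2) + (-64/3927)·11/4 + 107/210·1 = 1/2 ✓
b·c²: (-2/85)·9/4 + (-64/3927)·121/16 + 107/210·1 = 1/3 ✓
b·Ac: (-64/3927)·187/128 + 107/210·40/107 = 1/6 ✓
b·c³: (-2/85)·(-27/8) + (-64/3927)·1331/64 + 107/210·1 = 1/4 ✓
b·(c∘Ac): (-64/3927)·2057/512 + 107/210·40/107 = 1/8 ✓
b·Ac²: (-64/3927)·(-561/256) + 107/210·10/107 = 1/12 ✓
b·A²c: 107/210·35/428 = 1/24 ✓; 4 stages ⇒ order 4.

4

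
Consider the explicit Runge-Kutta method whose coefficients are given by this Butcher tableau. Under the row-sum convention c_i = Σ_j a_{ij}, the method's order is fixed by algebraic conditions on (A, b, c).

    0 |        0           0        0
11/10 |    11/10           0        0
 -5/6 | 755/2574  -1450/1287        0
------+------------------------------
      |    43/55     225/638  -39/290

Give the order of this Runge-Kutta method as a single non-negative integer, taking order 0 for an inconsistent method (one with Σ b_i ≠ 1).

3

b = (43/55, 225/638, -39/290)
c = (0, 11/10, -5/6)
Ac = (0, 0, -145/117)
Σ b_i: 43/55·1 + 225/638·1 + (-39/290)·1 = 1 ✓
b·c: 225/638·11/10 + (-39/290)·(-5/6) = 1/2 ✓
b·c²: 225/638·121/100 + (-39/290)·25/36 = 1/3 ✓
b·Ac: (-39/290)·(-145/117) = 1/6 ✓; 3 stages ⇒ order 3.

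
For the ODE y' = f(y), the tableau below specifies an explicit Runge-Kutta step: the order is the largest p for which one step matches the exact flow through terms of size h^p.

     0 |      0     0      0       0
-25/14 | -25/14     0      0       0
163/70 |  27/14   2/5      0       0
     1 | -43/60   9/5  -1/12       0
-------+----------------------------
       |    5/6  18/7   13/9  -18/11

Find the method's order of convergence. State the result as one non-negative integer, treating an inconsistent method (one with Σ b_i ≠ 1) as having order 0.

0

b = (5/6, 18/7, 13/9, -18/11)
c = (0, -25/14, 163/70, 1)
Ac = (0, 0, -5/7, -409/120)
Σ b_i: 5/6·1 + 18/7·1 + 13/9·1 + (-18/11)·1 = 4453/1386 ≠ 1 ⇒ order 0.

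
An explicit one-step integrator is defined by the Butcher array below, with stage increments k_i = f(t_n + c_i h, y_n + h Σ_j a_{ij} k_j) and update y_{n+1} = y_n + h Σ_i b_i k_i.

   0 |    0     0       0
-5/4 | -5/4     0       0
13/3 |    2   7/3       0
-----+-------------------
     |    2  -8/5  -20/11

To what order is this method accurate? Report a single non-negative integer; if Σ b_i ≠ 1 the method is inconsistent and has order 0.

0

b = (2, -8/5, -20/11)
c = (0, -5/4, 13/3)
Ac = (0, 0, -35/12)
Σ b_i: 2·1 + (-8/5)·1 + (-20/11)·1 = -78/55 ≠ 1 ⇒ order 0.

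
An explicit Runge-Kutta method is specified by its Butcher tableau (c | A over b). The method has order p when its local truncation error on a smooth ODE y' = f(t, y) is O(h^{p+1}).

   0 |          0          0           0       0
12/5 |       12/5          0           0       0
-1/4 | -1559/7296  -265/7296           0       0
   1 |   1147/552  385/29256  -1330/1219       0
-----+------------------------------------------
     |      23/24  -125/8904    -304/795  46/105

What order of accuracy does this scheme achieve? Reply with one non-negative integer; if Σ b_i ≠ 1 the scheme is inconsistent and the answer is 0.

4

b = (23/24, -125/8904, -304/795, 46/105)
c = (0, 12/5, -1/4, 1)
Ac = (0, 0, -53/608, 7/23)
Σ b_i: 23/24·1 + (-125/8904)·1 + (-304/795)·1 + 46/105·1 = 1 ✓
b·c: (-125/8904)·12/5 + (-304/795)·(-1/4) + 46/105·1 = 1/2 ✓
b·c²: (-125/8904)·144/25 + (-304/795)·1/16 + 46/105·1 = 1/3 ✓
b·Ac: (-304/795)·(-53/608) + 46/105·7/23 = 1/6 ✓
b·c³: (-125/8904)·1728/125 + (-304/795)·(-1/64) + 46/105·1 = 1/4 ✓
b·(c∘Ac): (-304/795)·53/2432 + 46/105·7/23 = 1/8 ✓
b·Ac²: (-304/795)·(-159/760) + 46/105·7/920 = 1/12 ✓
b·A²c: 46/105·35/368 = 1/24 ✓; 4 stages ⇒ order 4.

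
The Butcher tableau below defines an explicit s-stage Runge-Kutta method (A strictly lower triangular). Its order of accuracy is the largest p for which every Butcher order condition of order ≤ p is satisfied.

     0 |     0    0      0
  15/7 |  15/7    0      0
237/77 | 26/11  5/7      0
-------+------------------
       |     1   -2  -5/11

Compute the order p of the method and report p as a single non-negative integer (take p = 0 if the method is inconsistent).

0

b = (1, -2, -5/11)
c = (0, 15/7, 237/77)
Ac = (0, 0, 75/49)
Σ b_i: 1·1 + (-2)·1 + (-5/11)·1 = -16/11 ≠ 1 ⇒ order 0.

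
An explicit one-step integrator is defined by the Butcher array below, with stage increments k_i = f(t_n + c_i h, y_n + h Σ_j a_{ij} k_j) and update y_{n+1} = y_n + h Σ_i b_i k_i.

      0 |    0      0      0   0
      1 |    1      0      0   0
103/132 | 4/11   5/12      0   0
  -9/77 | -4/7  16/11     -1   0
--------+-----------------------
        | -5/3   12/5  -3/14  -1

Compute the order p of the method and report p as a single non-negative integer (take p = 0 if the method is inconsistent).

b = (-5/3, 12/5, -3/14, -1)
c = (0, 1, 103/132, -9/77)
Ac = (0, 0, 5/12, 89/132)
Σ b_i: (-5/3)·1 + 12/5·1 + (-3/14)·1 + (-1)·1 = -101/210 ≠ 1 ⇒ order 0.

0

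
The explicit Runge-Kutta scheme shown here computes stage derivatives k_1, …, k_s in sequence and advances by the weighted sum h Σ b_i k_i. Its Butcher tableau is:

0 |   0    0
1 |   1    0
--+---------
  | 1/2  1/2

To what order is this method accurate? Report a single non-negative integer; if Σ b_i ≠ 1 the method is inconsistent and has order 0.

2

b = (1/2, 1/2)
c = (0, 1)
Σ b_i: 1/2·1 + 1/2·1 = 1 ✓
b·c: 1/2·1 = 1/2 ✓; 2 stages ⇒ order 2.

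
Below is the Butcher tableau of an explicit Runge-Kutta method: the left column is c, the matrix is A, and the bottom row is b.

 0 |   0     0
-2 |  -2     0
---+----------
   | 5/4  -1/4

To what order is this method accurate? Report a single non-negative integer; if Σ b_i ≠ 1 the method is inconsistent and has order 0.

2

b = (5/4, -1/4)
c = (0, -2)
Σ b_i: 5/4·1 + (-1/4)·1 = 1 ✓
b·c: (-1/4)·(-2) = 1/2 ✓; 2 stages ⇒ order 2.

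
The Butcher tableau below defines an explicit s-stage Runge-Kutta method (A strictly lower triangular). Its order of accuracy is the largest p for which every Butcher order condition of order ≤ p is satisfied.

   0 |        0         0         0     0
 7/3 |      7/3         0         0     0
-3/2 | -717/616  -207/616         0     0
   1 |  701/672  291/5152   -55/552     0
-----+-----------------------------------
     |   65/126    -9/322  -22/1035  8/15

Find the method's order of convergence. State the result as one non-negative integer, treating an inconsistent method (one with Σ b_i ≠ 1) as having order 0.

4

b = (65/126, -9/322, -22/1035, 8/15)
c = (0, 7/3, -3/2, 1)
Ac = (0, 0, -69/88, 9/32)
Σ b_i: 65/126·1 + (-9/322)·1 + (-22/1035)·1 + 8/15·1 = 1 ✓
b·c: (-9/322)·7/3 + (-22/1035)·(-3/2) + 8/15·1 = 1/2 ✓
b·c²: (-9/322)·49/9 + (-22/1035)·9/4 + 8/15·1 = 1/3 ✓
b·Ac: (-22/1035)·(-69/88) + 8/15·9/32 = 1/6 ✓
b·c³: (-9/322)·343/27 + (-22/1035)·(-27/8) + 8/15·1 = 1/4 ✓
b·(c∘Ac): (-22/1035)·207/176 + 8/15·9/32 = 1/8 ✓
b·Ac²: (-22/1035)·(-161/88) + 8/15·1/12 = 1/12 ✓
b·A²c: 8/15·5/64 = 1/24 ✓; 4 stages ⇒ order 4.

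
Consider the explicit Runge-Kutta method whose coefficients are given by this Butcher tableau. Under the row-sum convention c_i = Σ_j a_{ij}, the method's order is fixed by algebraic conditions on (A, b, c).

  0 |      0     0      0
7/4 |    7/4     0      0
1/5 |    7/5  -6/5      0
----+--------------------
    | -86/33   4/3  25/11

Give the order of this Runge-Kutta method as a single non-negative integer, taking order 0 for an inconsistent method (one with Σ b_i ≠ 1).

1

b = (-86/33, 4/3, 25/11)
c = (0, 7/4, 1/5)
Ac = (0, 0, -21/10)
Σ b_i: (-86/33)·1 + 4/3·1 + 25/11·1 = 1 ✓
b·c: 4/3·7/4 + 25/11·1/5 = 92/33 ≠ 1/2 ⇒ order 1.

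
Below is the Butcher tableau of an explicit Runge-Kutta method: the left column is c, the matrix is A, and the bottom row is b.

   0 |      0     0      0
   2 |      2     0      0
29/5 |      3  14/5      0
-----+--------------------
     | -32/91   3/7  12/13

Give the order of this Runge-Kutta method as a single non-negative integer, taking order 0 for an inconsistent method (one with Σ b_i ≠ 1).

b = (-32/91, 3/7, 12/13)
c = (0, 2, 29/5)
Ac = (0, 0, 28/5)
Σ b_i: (-32/91)·1 + 3/7·1 + 12/13·1 = 1 ✓
b·c: 3/7·2 + 12/13·29/5 = 2826/455 ≠ 1/2 ⇒ order 1.

1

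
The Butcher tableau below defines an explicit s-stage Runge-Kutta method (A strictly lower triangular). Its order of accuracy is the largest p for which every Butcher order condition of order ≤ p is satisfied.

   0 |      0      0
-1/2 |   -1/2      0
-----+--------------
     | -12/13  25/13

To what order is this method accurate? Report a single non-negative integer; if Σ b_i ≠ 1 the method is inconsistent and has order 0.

b = (-12/13, 25/13)
c = (0, -1/2)
Σ b_i: (-12/13)·1 + 25/13·1 = 1 ✓
b·c: 25/13·(-1/2) = -25/26 ≠ 1/2 ⇒ order 1.

1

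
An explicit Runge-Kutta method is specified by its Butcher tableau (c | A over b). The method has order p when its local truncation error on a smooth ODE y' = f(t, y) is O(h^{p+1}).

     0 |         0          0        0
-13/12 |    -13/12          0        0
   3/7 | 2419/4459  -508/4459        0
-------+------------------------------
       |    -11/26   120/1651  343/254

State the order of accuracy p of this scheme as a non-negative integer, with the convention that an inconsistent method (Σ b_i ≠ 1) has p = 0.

3

b = (-11/26, 120/1651, 343/254)
c = (0, -13/12, 3/7)
Ac = (0, 0, 127/1029)
Σ b_i: (-11/26)·1 + 120/1651·1 + 343/254·1 = 1 ✓
b·c: 120/1651·(-13/12) + 343/254·3/7 = 1/2 ✓
b·c²: 120/1651·169/144 + 343/254·9/49 = 1/3 ✓
b·Ac: 343/254·127/1029 = 1/6 ✓; 3 stages ⇒ order 3.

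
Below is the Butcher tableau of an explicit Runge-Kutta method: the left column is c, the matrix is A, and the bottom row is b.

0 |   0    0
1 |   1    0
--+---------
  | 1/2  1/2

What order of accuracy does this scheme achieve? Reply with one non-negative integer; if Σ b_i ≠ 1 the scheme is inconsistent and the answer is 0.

2

b = (1/2, 1/2)
c = (0, 1)
Σ b_i: 1/2·1 + 1/2·1 = 1 ✓
b·c: 1/2·1 = 1/2 ✓; 2 stages ⇒ order 2.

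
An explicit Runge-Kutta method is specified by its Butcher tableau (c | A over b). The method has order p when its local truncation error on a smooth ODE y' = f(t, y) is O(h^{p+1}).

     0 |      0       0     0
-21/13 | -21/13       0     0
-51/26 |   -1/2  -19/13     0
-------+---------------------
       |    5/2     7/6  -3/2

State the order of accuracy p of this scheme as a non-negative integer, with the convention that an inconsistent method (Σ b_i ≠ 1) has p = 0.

0

b = (5/2, 7/6, -3/2)
c = (0, -21/13, -51/26)
Ac = (0, 0, 399/169)
Σ b_i: 5/2·1 + 7/6·1 + (-3/2)·1 = 13/6 ≠ 1 ⇒ order 0.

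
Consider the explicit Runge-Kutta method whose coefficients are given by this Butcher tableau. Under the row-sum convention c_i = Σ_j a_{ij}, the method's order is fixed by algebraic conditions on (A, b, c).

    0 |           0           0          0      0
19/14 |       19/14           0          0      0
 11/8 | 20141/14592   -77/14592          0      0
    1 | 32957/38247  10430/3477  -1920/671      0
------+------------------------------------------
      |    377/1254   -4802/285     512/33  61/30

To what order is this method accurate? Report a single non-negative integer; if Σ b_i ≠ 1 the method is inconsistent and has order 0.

b = (377/1254, -4802/285, 512/33, 61/30)
c = (0, 19/14, 11/8, 1)
Ac = (0, 0, -11/1536, 25/183)
Σ b_i: 377/1254·1 + (-4802/285)·1 + 512/33·1 + 61/30·1 = 1 ✓
b·c: (-4802/285)·19/14 + 512/33·11/8 + 61/30·1 = 1/2 ✓
b·c²: (-4802/285)·361/196 + 512/33·121/64 + 61/30·1 = 1/3 ✓
b·Ac: 512/33·(-11/1536) + 61/30·25/183 = 1/6 ✓
b·c³: (-4802/285)·6859/2744 + 512/33·1331/512 + 61/30·1 = 1/4 ✓
b·(c∘Ac): 512/33·(-121/12288) + 61/30·25/183 = 1/8 ✓
b·Ac²: 512/33·(-209/21504) + 61/30·295/2562 = 1/12 ✓
b·A²c: 61/30·5/244 = 1/24 ✓; 4 stages ⇒ order 4.

4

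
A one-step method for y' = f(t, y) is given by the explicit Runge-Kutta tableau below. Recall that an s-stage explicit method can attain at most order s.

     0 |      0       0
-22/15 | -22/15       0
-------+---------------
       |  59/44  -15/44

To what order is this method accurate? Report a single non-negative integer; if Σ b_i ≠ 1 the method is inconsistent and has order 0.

b = (59/44, -15/44)
c = (0, -22/15)
Σ b_i: 59/44·1 + (-15/44)·1 = 1 ✓
b·c: (-15/44)·(-22/15) = 1/2 ✓; 2 stages ⇒ order 2.

2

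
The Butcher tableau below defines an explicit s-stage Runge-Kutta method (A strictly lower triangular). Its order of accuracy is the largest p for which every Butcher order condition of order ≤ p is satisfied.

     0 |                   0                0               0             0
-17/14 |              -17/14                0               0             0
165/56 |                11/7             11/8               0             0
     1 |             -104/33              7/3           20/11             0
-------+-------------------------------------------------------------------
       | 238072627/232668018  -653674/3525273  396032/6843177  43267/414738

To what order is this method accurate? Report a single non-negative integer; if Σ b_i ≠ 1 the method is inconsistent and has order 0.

b = (238072627/232668018, -653674/3525273, 396032/6843177, 43267/414738)
c = (0, -17/14, 165/56, 1)
Ac = (0, 0, -187/112, 53/21)
Σ b_i: 238072627/232668018·1 + (-653674/3525273)·1 + 396032/6843177·1 + 43267/414738·1 = 1 ✓
b·c: (-653674/3525273)·(-17/14) + 396032/6843177·165/56 + 43267/414738·1 = 1/2 ✓
b·c²: (-653674/3525273)·289/196 + 396032/6843177·27225/3136 + 43267/414738·1 = 1/3 ✓
b·Ac: 396032/6843177·(-187/112) + 43267/414738·53/21 = 1/6 ✓
b·c³: (-653674/3525273)·(-4913/2744) + 396032/6843177·4492125/175616 + 43267/414738·1 = 77901115/40644324 ≠ 1/4 ⇒ order 3.
b·(c∘Ac): 396032/6843177·(-30855/6272) + 43267/414738·53/21 = -186469/8709498 ≠ 1/8
b·Ac²: 396032/6843177·3179/1568 + 43267/414738·45217/2352 = 32870749/15483552 ≠ 1/12
b·A²c: 43267/414738·(-85/28) = -525385/1658952 ≠ 1/24

3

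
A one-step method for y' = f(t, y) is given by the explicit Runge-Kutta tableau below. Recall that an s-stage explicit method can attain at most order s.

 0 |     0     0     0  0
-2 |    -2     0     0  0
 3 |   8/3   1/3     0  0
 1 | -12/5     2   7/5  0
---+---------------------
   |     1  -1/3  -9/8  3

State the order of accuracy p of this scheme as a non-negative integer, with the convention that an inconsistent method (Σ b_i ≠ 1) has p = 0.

b = (1, -1/3, -9/8, 3)
c = (0, -2, 3, 1)
Ac = (0, 0, -2/3, 1/5)
Σ b_i: 1·1 + (-1/3)·1 + (-9/8)·1 + 3·1 = 61/24 ≠ 1 ⇒ order 0.

0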